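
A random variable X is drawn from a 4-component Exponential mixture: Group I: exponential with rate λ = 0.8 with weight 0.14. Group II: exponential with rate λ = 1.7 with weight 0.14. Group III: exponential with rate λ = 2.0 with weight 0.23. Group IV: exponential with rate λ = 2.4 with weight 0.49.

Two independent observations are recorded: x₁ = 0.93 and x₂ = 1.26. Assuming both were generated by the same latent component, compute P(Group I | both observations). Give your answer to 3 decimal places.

The responsibility of component k is π_k f_k(x) divided by Σ_j π_j f_j(x).
Since both observations come from the same component, the likelihood for component k is f_k(x₁)·f_k(x₂).
  f_I = [0.8·e^(−0.8·0.93) = 0.8·e^(−0.7440) = 0.380167] × [0.291959] = 0.110993
  f_II = [1.7·e^(−1.7·0.93) = 1.7·e^(−1.5810) = 0.349808] × [0.199614] = 0.0698264
  f_III = [2.0·e^(−2.0·0.93) = 2.0·e^(−1.8600) = 0.311345] × [0.160919] = 0.0501014
  f_IV = [2.4·e^(−2.4·0.93) = 2.4·e^(−2.2320) = 0.257553] × [0.116655] = 0.0300449
Unnormalised posteriors:
  π_I·f_I = 0.14 × 0.110993 = 0.015539
  π_II·f_II = 0.14 × 0.0698264 = 0.00977569
  π_III·f_III = 0.23 × 0.0501014 = 0.0115233
  π_IV·f_IV = 0.49 × 0.0300449 = 0.014722
Normaliser: 0.015539 + 0.00977569 + 0.0115233 + 0.014722 = 0.0515601
P(Group I | x₁,x₂) ≈ 0.301

0.301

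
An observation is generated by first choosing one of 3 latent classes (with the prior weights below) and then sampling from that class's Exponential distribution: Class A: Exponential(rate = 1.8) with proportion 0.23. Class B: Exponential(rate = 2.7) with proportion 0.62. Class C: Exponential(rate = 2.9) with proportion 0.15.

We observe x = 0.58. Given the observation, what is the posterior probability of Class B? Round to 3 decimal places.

Posterior ∝ prior × likelihood, so P(k | x) ∝ P(Z=k) f_k(x); normalise over all components.
Evaluate each component's likelihood at the observed value:
  f_A = 1.8·e^(−1.8·0.58) = 1.8·e^(−1.0440) = 0.633679
  f_B = 2.7·e^(−2.7·0.58) = 2.7·e^(−1.5660) = 0.563973
  f_C = 2.9·e^(−2.9·0.58) = 2.9·e^(−1.6820) = 0.539405
Multiply by the mixture weights:
  P(Z=A)·f_A = 0.23 × 0.633679 = 0.145746
  P(Z=B)·f_B = 0.62 × 0.563973 = 0.349663
  P(Z=C)·f_C = 0.15 × 0.539405 = 0.0809107
Marginal: 0.145746 + 0.349663 + 0.0809107 = 0.57632
P(Class B | x) = 0.349663 / 0.57632 ≈ 0.607

0.607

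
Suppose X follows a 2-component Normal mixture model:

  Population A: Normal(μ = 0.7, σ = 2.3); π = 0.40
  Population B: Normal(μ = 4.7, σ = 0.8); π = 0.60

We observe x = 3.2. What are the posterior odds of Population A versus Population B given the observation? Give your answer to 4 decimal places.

Posterior odds = (π_i f_i(x)) / (π_j f_j(x)); the normalising sum cancels.
Component likelihoods at x = 3.2:
  L_A = (1/(2.3·√(2π)))·exp(−(3.2−0.7)²/(2·2.3²)) = 0.173453·exp(-0.59074) = 0.096079
  L_B = (1/(0.8·√(2π)))·exp(−(3.2−4.7)²/(2·0.8²)) = 0.498678·exp(-1.75781) = 0.0859828
Odds = (0.40/0.60) × (0.096079/0.0859828) = 0.666667 × 1.11742 ≈ 0.7449

0.7449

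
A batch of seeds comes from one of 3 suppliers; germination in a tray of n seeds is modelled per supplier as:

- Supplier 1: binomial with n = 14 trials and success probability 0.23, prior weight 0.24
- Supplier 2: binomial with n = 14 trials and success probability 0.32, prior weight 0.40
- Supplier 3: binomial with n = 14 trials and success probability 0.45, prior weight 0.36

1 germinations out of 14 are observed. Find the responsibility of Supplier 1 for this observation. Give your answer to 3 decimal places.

0.668

By Bayes' theorem, P(k | x) = P(Z=k) f_k(x) / Σ_j P(Z=j) f_j(x).
Binomial probabilities:
  p_1 = C(14,1)·0.23^1·0.77^13 = 14·0.23·0.0334487 = 0.107705
  p_2 = C(14,1)·0.32^1·0.68^13 = 14·0.32·0.00664685 = 0.0297779
  p_3 = C(14,1)·0.45^1·0.55^13 = 14·0.45·0.00042142 = 0.00265494
Multiply by the mixture weights:
  P(Z=1)·p_1 = 0.24 × 0.107705 = 0.0258492
  P(Z=2)·p_2 = 0.40 × 0.0297779 = 0.0119112
  P(Z=3)·p_3 = 0.36 × 0.00265494 = 0.00095578
Normaliser: 0.0258492 + 0.0119112 + 0.00095578 = 0.0387161
P(Supplier 1 | 1 germinations out of 14) ≈ 0.668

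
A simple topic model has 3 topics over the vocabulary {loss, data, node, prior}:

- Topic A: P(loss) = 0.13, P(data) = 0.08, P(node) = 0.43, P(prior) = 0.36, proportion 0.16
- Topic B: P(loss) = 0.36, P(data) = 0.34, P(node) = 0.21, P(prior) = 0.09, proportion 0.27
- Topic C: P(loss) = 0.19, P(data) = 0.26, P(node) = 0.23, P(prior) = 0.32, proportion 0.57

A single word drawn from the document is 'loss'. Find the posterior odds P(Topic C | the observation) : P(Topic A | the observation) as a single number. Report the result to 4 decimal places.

Posterior odds = (P(Z=i) f_i(x)) / (P(Z=j) f_j(x)); the normalising sum cancels.
Categorical probabilities:
  p_A = P(loss | comp) = 0.13
  p_B = P(loss | comp) = 0.36
  p_C = P(loss | comp) = 0.19
0.1083 / 0.0208 ≈ 5.2067

5.2067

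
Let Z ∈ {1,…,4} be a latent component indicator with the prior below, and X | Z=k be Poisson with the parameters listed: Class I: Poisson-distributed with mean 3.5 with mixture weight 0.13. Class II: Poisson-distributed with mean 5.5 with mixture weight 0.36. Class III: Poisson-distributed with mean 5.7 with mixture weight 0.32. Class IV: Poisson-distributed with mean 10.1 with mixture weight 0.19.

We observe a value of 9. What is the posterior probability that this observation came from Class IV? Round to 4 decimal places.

0.3807

Apply Bayes' rule: the posterior for each component is proportional to its prior times its likelihood at x.
Evaluate each component's likelihood at the observed value:
  L_I = 0.00655871
  L_II = 0.0518659
  L_III = 0.0585642
  L_IV = 0.12381
Prior × likelihood for each component:
  π_I·L_I = 0.13 × 0.00655871 = 0.000852633
  π_II·L_II = 0.36 × 0.0518659 = 0.0186717
  π_III·L_III = 0.32 × 0.0585642 = 0.0187405
  π_IV·L_IV = 0.19 × 0.12381 = 0.0235239
Denominator: 0.000852633 + 0.0186717 + 0.0187405 + 0.0235239 = 0.0617887
P(Class IV | the observation) = 0.0235239 / 0.0617887 ≈ 0.3807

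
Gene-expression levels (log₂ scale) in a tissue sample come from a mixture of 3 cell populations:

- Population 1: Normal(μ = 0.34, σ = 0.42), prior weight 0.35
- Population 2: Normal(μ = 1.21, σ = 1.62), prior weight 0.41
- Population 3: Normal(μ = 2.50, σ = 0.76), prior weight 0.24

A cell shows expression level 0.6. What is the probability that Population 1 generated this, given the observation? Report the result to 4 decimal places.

0.7338

Posterior ∝ prior × likelihood, so P(k | x) ∝ π_k f_k(x); normalise over all components.
Evaluate each component's likelihood at the observed value:
  f_1 = 0.784234
  f_2 = 0.229407
  f_3 = 0.0230636
Multiply by the mixture weights:
  π_1·f_1 = 0.35 × 0.784234 = 0.274482
  π_2·f_2 = 0.41 × 0.229407 = 0.0940569
  π_3·f_3 = 0.24 × 0.0230636 = 0.00553525
Evidence: 0.274482 + 0.0940569 + 0.00553525 = 0.374074
P(Population 1 | the observation) ≈ 0.7338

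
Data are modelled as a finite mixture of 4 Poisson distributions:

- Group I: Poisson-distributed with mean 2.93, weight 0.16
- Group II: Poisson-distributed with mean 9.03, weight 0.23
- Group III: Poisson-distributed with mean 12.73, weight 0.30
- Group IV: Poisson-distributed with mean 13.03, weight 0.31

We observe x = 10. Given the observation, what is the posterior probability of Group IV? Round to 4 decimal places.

0.3253

The responsibility of component k is π_k f_k(x) divided by Σ_j π_j f_j(x).
Poisson probabilities:
  p_I = 0.000686168
  p_II = 0.118969
  p_III = 0.0911911
  p_IV = 0.0852755
Prior × likelihood for each component:
  π_I·p_I = 0.16 × 0.000686168 = 0.000109787
  π_II·p_II = 0.23 × 0.118969 = 0.027363
  π_III·p_III = 0.30 × 0.0911911 = 0.0273573
  π_IV·p_IV = 0.31 × 0.0852755 = 0.0264354
Sum: 0.000109787 + 0.027363 + 0.0273573 + 0.0264354 = 0.0812655
P(Group IV | data) = 0.0264354 / 0.0812655 ≈ 0.3253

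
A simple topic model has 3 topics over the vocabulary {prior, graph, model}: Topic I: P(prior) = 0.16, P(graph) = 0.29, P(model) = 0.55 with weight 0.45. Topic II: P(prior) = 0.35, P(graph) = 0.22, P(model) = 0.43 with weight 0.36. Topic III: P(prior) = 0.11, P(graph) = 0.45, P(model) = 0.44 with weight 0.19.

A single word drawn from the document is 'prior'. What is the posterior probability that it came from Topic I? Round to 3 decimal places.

Apply Bayes' rule: the posterior for each component is proportional to its prior times its likelihood at x.
Categorical probabilities:
  f_I = P(prior | comp) = 0.16
  f_II = P(prior | comp) = 0.35
  f_III = P(prior | comp) = 0.11
Multiply by the mixture weights:
  P(Z=I)·f_I = 0.45 × 0.16 = 0.072
  P(Z=II)·f_II = 0.36 × 0.35 = 0.126
  P(Z=III)·f_III = 0.19 × 0.11 = 0.0209
Normaliser: 0.072 + 0.126 + 0.0209 = 0.2189
P(Topic I | data) ≈ 0.329

0.329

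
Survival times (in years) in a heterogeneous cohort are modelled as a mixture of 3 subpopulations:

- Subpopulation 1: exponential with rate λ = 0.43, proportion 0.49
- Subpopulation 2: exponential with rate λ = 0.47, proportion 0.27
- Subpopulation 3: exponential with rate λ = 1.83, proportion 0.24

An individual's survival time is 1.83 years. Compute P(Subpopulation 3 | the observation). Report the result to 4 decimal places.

Apply Bayes' rule: the posterior for each component is proportional to its prior times its likelihood at x.
Component likelihoods at x = 1.83 years:
  L_1 = 0.43·e^(−0.43·1.83) = 0.43·e^(−0.7869) = 0.195759
  L_2 = 0.47·e^(−0.47·1.83) = 0.47·e^(−0.8601) = 0.198866
  L_3 = 1.83·e^(−1.83·1.83) = 1.83·e^(−3.3489) = 0.064275
Unnormalised posteriors:
  π_1·L_1 = 0.49 × 0.195759 = 0.095922
  π_2·L_2 = 0.27 × 0.198866 = 0.0536939
  π_3·L_3 = 0.24 × 0.064275 = 0.015426
Evidence: 0.095922 + 0.0536939 + 0.015426 = 0.165042
P(Subpopulation 3 | 1.83 years) = 0.015426 / 0.165042 ≈ 0.0935

0.0935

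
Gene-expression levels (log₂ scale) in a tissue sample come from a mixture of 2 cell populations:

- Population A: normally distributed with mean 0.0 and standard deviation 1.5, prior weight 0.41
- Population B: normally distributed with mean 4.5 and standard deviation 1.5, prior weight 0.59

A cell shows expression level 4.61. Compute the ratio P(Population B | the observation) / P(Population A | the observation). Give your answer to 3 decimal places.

161.413

The posterior odds equal the prior odds times the likelihood ratio: (π_i/π_j)·(f_i(x)/f_j(x)).
Normal densities:
  L_A = 0.00236473
  L_B = 0.265247
Posterior odds = (π_B·L_B) / (π_A·L_A) = (0.59·0.265247) / (0.41·0.00236473) = 0.156496 / 0.000969538 ≈ 161.413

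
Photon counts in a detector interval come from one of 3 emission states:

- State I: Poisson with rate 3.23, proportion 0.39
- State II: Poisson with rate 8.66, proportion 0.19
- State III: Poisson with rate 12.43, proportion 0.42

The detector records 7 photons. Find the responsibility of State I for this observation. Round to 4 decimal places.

0.2229

Apply Bayes' rule: the posterior for each component is proportional to its prior times its likelihood at x.
Component likelihoods at x = 7 photons:
  L_I = e^(−3.23)·3.23^7/7! = 0.0287883
  L_II = e^(−8.66)·8.66^7/7! = 0.125662
  L_III = e^(−12.43)·12.43^7/7! = 0.0363569
Weight by the priors:
  π_I·L_I = 0.39 × 0.0287883 = 0.0112274
  π_II·L_II = 0.19 × 0.125662 = 0.0238758
  π_III·L_III = 0.42 × 0.0363569 = 0.0152699
Sum: 0.0112274 + 0.0238758 + 0.0152699 = 0.0503731
P(State I | 7 photons) = 0.0112274 / 0.0503731 ≈ 0.2229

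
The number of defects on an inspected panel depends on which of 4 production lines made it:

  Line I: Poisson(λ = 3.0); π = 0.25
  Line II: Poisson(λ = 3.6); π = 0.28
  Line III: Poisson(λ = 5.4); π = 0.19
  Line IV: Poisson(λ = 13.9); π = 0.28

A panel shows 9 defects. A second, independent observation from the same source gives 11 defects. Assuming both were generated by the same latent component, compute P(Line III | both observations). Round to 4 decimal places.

0.0912

By Bayes' theorem, P(k | x) = P(Z=k) f_k(x) / Σ_j P(Z=j) f_j(x).
Since both observations come from the same component, the likelihood for component k is f_k(x₁)·f_k(x₂).
  p_I = [e^(−3.0)·3.0^9/9! = 0.0027005] × [0.00022095] = 5.96677e-07
  p_II = [e^(−3.6)·3.6^9/9! = 0.00764715] × [0.000900973] = 6.88987e-06
  p_III = [e^(−5.4)·5.4^9/9! = 0.0485949] × [0.0128821] = 0.000626002
  p_IV = [e^(−13.9)·13.9^9/9! = 0.0490543] × [0.0861616] = 0.0042266
Prior × likelihood for each component:
  P(Z=I)·p_I = 0.25 × 5.96677e-07 = 1.49169e-07
  P(Z=II)·p_II = 0.28 × 6.88987e-06 = 1.92916e-06
  P(Z=III)·p_III = 0.19 × 0.000626002 = 0.00011894
  P(Z=IV)·p_IV = 0.28 × 0.0042266 = 0.00118345
Denominator: 1.49169e-07 + 1.92916e-06 + 0.00011894 + 0.00118345 = 0.00130447
P(Line III | x₁,x₂) ≈ 0.0912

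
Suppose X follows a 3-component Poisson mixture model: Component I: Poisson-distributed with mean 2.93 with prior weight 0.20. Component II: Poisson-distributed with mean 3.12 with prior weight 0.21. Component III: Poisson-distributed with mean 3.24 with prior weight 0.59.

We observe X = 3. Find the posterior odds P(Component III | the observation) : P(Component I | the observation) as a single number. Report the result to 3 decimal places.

2.926

Since P(k|x) ∝ π_k f_k(x), the posterior odds are π_i f_i(x) / (π_j f_j(x)).
Component likelihoods at x = 3:
  L_I = 0.223856
  L_II = 0.223519
  L_III = 0.222009
0.130985 / 0.0447712 ≈ 2.926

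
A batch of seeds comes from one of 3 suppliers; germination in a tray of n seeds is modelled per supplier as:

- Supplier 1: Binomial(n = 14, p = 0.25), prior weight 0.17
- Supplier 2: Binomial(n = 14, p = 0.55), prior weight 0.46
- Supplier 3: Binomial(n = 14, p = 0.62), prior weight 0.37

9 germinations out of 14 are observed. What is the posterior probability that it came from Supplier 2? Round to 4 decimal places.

By Bayes' theorem, P(k | x) = w_k f_k(x) / Σ_j w_j f_j(x).
Component likelihoods at x = 9 germinations out of 14:
  f_1 = C(14,9)·0.25^9·0.75^5 = 2002·3.8147e-06·0.237305 = 0.0018123
  f_2 = C(14,9)·0.55^9·0.45^5 = 2002·0.00460537·0.0184528 = 0.170134
  f_3 = C(14,9)·0.62^9·0.38^5 = 2002·0.0135371·0.00792352 = 0.214737
Weight by the priors:
  w_1·f_1 = 0.17 × 0.0018123 = 0.000308091
  w_2·f_2 = 0.46 × 0.170134 = 0.0782616
  w_3·f_3 = 0.37 × 0.214737 = 0.0794528
Normaliser: 0.000308091 + 0.0782616 + 0.0794528 = 0.158022
Responsibility of Supplier 2: 0.0782616 / 0.158022 ≈ 0.4953

0.4953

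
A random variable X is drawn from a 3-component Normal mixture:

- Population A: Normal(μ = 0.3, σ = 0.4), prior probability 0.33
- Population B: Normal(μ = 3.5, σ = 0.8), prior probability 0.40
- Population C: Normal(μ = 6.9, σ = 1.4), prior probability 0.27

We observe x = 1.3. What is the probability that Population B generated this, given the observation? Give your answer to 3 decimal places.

0.239

Posterior ∝ prior × likelihood, so P(k | x) ∝ π_k f_k(x); normalise over all components.
Normal densities:
  f_A = 0.0438208
  f_B = 0.011367
  f_C = 9.5593e-05
Prior × likelihood for each component:
  π_A·f_A = 0.33 × 0.0438208 = 0.0144608
  π_B·f_B = 0.40 × 0.011367 = 0.00454678
  π_C·f_C = 0.27 × 9.5593e-05 = 2.58101e-05
Normaliser: 0.0144608 + 0.00454678 + 2.58101e-05 = 0.0190334
So the posterior for Population B is 0.00454678 / 0.0190334 ≈ 0.239.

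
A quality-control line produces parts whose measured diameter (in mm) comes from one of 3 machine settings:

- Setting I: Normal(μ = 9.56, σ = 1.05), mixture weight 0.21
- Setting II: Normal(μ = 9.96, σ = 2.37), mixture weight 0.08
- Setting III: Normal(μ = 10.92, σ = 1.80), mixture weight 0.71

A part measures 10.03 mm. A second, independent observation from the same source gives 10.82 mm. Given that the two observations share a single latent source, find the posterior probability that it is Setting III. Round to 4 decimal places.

0.6658

P(component k | x) = P(Z=k)·f_k(x) / marginal(x), where marginal(x) = Σ_j P(Z=j)·f_j(x).
Since both observations come from the same component, the likelihood for component k is f_k(x₁)·f_k(x₂).
  p_I = [0.343726] × [0.184939] = 0.0635684
  p_II = [0.168257] × [0.157605] = 0.026518
  p_III = [0.196133] × [0.221293] = 0.0434028
Unnormalised posteriors:
  P(Z=I)·p_I = 0.21 × 0.0635684 = 0.0133494
  P(Z=II)·p_II = 0.08 × 0.026518 = 0.00212144
  P(Z=III)·p_III = 0.71 × 0.0434028 = 0.030816
Normaliser: 0.0133494 + 0.00212144 + 0.030816 = 0.0462868
Responsibility of Setting III: 0.030816 / 0.0462868 ≈ 0.6658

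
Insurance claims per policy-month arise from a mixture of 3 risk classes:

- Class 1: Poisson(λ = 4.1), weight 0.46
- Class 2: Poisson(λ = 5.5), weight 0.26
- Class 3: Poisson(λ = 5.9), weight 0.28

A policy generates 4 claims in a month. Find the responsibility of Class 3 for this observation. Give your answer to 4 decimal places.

Posterior ∝ prior × likelihood, so P(k | x) ∝ π_k f_k(x); normalise over all components.
Poisson probabilities:
  L_1 = 0.195127
  L_2 = 0.155819
  L_3 = 0.138312
Weight by the priors:
  π_1·L_1 = 0.46 × 0.195127 = 0.0897583
  π_2·L_2 = 0.26 × 0.155819 = 0.0405129
  π_3·L_3 = 0.28 × 0.138312 = 0.0387273
Sum: 0.0897583 + 0.0405129 + 0.0387273 = 0.168999
Responsibility of Class 3: 0.0387273 / 0.168999 ≈ 0.2292

0.2292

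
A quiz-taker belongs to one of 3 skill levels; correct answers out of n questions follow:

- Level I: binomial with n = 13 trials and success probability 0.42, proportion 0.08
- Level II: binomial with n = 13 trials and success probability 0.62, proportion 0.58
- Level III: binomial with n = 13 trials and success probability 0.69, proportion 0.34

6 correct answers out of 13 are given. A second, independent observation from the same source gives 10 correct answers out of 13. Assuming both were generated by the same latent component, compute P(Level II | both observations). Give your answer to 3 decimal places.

P(component k | x) = w_k·f_k(x) / marginal(x), where marginal(x) = Σ_j w_j·f_j(x).
Since both observations come from the same component, the likelihood for component k is f_k(x₁)·f_k(x₂).
  L_I = [0.207974] × [0.0095311] = 0.00198222
  L_II = [0.11152] × [0.131715] = 0.0146888
  L_III = [0.0509499] × [0.208421] = 0.0106191
Weight by the priors:
  w_I·L_I = 0.08 × 0.00198222 = 0.000158578
  w_II·L_II = 0.58 × 0.0146888 = 0.0085195
  w_III·L_III = 0.34 × 0.0106191 = 0.00361048
Normaliser: 0.000158578 + 0.0085195 + 0.00361048 = 0.0122886
P(Level II | x₁, x₂) = 0.0085195 / 0.0122886 ≈ 0.693

0.693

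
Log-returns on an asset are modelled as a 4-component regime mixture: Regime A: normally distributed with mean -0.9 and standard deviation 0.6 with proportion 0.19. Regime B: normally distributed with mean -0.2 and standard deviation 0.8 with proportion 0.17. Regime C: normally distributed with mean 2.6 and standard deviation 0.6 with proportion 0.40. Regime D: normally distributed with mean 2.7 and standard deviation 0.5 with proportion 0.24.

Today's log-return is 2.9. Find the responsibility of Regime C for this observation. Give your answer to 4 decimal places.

0.5703

The responsibility of component k is P(Z=k) f_k(x) divided by Σ_j P(Z=j) f_j(x).
Evaluate each component's likelihood at the observed value:
  f_A = (1/(0.6·√(2π)))·exp(−(2.9−-0.9)²/(2·0.6²)) = 0.664904·exp(-20.05556) = 1.29641e-09
  f_B = (1/(0.8·√(2π)))·exp(−(2.9−-0.2)²/(2·0.8²)) = 0.498678·exp(-7.50781) = 0.000273665
  f_C = (1/(0.6·√(2π)))·exp(−(2.9−2.6)²/(2·0.6²)) = 0.664904·exp(-0.12500) = 0.586776
  f_D = (1/(0.5·√(2π)))·exp(−(2.9−2.7)²/(2·0.5²)) = 0.797885·exp(-0.08000) = 0.73654
Multiply by the mixture weights:
  P(Z=A)·f_A = 0.19 × 1.29641e-09 = 2.46318e-10
  P(Z=B)·f_B = 0.17 × 0.000273665 = 4.6523e-05
  P(Z=C)·f_C = 0.40 × 0.586776 = 0.23471
  P(Z=D)·f_D = 0.24 × 0.73654 = 0.17677
Sum: 2.46318e-10 + 4.6523e-05 + 0.23471 + 0.17677 = 0.411526
P(Regime C | data) ≈ 0.5703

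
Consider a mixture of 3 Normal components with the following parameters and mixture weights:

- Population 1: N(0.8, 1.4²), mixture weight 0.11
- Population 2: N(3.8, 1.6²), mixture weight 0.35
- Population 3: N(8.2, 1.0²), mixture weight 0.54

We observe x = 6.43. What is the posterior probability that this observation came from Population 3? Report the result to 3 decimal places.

P(component k | x) = π_k·f_k(x) / marginal(x), where marginal(x) = Σ_j π_j·f_j(x).
Evaluate each component's likelihood at the observed value:
  p_1 = 8.77205e-05
  p_2 = 0.0645769
  p_3 = 0.0832932
Multiply by the mixture weights:
  π_1·p_1 = 0.11 × 8.77205e-05 = 9.64926e-06
  π_2·p_2 = 0.35 × 0.0645769 = 0.0226019
  π_3·p_3 = 0.54 × 0.0832932 = 0.0449783
Sum: 9.64926e-06 + 0.0226019 + 0.0449783 = 0.0675899
So the posterior for Population 3 is 0.0449783 / 0.0675899 ≈ 0.665.

0.665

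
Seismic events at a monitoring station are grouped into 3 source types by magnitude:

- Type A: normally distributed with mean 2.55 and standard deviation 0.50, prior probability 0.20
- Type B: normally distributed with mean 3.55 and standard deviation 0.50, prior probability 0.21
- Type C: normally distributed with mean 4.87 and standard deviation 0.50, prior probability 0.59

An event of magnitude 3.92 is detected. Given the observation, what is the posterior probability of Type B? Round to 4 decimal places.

Posterior ∝ prior × likelihood, so P(k | x) ∝ π_k f_k(x); normalise over all components.
Evaluate each component's likelihood at the observed value:
  p_A = 0.0186933
  p_B = 0.606779
  p_C = 0.131232
Weight by the priors:
  π_A·p_A = 0.20 × 0.0186933 = 0.00373866
  π_B·p_B = 0.21 × 0.606779 = 0.127423
  π_C·p_C = 0.59 × 0.131232 = 0.0774267
Denominator: 0.00373866 + 0.127423 + 0.0774267 = 0.208589
P(Type B | data) = 0.127423 / 0.208589 ≈ 0.6109

0.6109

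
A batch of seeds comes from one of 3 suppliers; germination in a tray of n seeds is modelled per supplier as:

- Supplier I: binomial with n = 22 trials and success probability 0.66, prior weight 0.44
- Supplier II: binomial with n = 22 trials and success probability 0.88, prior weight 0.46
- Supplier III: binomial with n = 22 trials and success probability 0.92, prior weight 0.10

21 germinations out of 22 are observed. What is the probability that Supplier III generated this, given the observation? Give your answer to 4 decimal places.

The responsibility of component k is π_k f_k(x) divided by Σ_j π_j f_j(x).
Evaluate each component's likelihood at the observed value:
  L_I = 0.0012143
  L_II = 0.180194
  L_III = 0.305532
Unnormalised posteriors:
  π_I·L_I = 0.44 × 0.0012143 = 0.00053429
  π_II·L_II = 0.46 × 0.180194 = 0.0828892
  π_III·L_III = 0.10 × 0.305532 = 0.0305532
Sum: 0.00053429 + 0.0828892 + 0.0305532 = 0.113977
P(Supplier III | data) = 0.0305532 / 0.113977 ≈ 0.2681

0.2681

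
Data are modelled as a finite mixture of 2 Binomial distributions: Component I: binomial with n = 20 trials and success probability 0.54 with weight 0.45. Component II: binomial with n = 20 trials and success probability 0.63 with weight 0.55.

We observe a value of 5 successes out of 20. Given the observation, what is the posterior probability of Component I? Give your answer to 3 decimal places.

0.908

The responsibility of component k is w_k f_k(x) divided by Σ_j w_j f_j(x).
Binomial probabilities:
  L_I = C(20,5)·0.54^5·0.46^15 = 15504·0.0459165·8.7371e-06 = 0.00621985
  L_II = C(20,5)·0.63^5·0.37^15 = 15504·0.0992437·3.33446e-07 = 0.000513065
Multiply by the mixture weights:
  w_I·L_I = 0.45 × 0.00621985 = 0.00279893
  w_II·L_II = 0.55 × 0.000513065 = 0.000282186
Normaliser: 0.00279893 + 0.000282186 = 0.00308112
So the posterior for Component I is 0.00279893 / 0.00308112 ≈ 0.908.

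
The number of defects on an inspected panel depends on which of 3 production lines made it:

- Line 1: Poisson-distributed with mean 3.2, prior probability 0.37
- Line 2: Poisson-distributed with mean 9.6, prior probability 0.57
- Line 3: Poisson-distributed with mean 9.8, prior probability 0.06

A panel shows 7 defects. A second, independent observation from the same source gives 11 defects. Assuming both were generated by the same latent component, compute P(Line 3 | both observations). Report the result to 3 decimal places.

By Bayes' theorem, P(k | x) = P(Z=k) f_k(x) / Σ_j P(Z=j) f_j(x).
Since both observations come from the same component, the likelihood for component k is f_k(x₁)·f_k(x₂).
  L_1 = [0.0277893] × [0.000367919] = 1.02242e-05
  L_2 = [0.100981] × [0.108293] = 0.0109356
  L_3 = [0.0955138] × [0.111236] = 0.0106246
Multiply by the mixture weights:
  P(Z=1)·L_1 = 0.37 × 1.02242e-05 = 3.78295e-06
  P(Z=2)·L_2 = 0.57 × 0.0109356 = 0.00623328
  P(Z=3)·L_3 = 0.06 × 0.0106246 = 0.000637474
Evidence: 3.78295e-06 + 0.00623328 + 0.000637474 = 0.00687454
Responsibility of Line 3: 0.000637474 / 0.00687454 ≈ 0.093

0.093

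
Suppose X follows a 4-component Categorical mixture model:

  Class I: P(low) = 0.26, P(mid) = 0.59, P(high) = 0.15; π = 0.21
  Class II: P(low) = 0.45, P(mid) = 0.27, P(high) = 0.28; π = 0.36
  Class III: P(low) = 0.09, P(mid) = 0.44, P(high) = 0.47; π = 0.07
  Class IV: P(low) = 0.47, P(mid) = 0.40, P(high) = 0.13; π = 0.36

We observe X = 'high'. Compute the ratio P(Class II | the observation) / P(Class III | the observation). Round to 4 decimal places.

3.0638

The posterior odds equal the prior odds times the likelihood ratio: (P(Z=i)/P(Z=j))·(f_i(x)/f_j(x)).
Categorical probabilities:
  f_I = 0.15
  f_II = 0.28
  f_III = 0.47
  f_IV = 0.13
Odds = (0.36/0.07) × (0.28/0.47) = 5.14286 × 0.595745 ≈ 3.0638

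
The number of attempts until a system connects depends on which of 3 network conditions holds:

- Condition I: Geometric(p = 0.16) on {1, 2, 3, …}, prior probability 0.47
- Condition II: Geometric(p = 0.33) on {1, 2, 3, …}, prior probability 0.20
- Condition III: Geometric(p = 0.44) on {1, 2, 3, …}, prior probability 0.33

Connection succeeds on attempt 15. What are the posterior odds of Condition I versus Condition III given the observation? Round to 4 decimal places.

Posterior odds = (P(Z=i) f_i(x)) / (P(Z=j) f_j(x)); the normalising sum cancels.
Evaluate each component's likelihood at the observed value:
  f_I = 0.0139325
  f_II = 0.00121216
  f_III = 0.000131246
Odds = (0.47/0.33) × (0.0139325/0.000131246) = 1.42424 × 106.156 ≈ 151.1920

151.1920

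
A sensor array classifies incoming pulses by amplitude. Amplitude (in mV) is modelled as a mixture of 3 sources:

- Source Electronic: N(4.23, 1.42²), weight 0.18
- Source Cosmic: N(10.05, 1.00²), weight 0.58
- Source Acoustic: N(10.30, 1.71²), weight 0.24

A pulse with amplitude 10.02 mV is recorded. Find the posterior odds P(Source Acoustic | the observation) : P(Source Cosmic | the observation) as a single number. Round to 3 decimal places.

Posterior odds = (π_i f_i(x)) / (π_j f_j(x)); the normalising sum cancels.
Evaluate each component's likelihood at the observed value:
  L_Electronic = (1/(1.42·√(2π)))·exp(−(10.02−4.23)²/(2·1.42²)) = 0.280945·exp(-8.31286) = 6.89275e-05
  L_Cosmic = (1/(1.00·√(2π)))·exp(−(10.02−10.05)²/(2·1.00²)) = 0.398942·exp(-0.00045) = 0.398763
  L_Acoustic = (1/(1.71·√(2π)))·exp(−(10.02−10.30)²/(2·1.71²)) = 0.233300·exp(-0.01341) = 0.230193
Odds = (0.24/0.58) × (0.230193/0.398763) = 0.413793 × 0.577268 ≈ 0.239

0.239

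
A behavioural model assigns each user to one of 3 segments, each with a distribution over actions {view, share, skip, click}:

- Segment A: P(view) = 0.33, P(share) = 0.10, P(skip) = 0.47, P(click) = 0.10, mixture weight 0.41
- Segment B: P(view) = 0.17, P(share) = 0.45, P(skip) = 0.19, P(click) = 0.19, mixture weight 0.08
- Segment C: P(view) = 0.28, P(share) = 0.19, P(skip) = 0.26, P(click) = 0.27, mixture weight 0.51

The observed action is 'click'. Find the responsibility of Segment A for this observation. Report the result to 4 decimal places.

Apply Bayes' rule: the posterior for each component is proportional to its prior times its likelihood at x.
Component likelihoods at x = 'click':
  p_A = 0.1
  p_B = 0.19
  p_C = 0.27
Weight by the priors:
  π_A·p_A = 0.41 × 0.1 = 0.041
  π_B·p_B = 0.08 × 0.19 = 0.0152
  π_C·p_C = 0.51 × 0.27 = 0.1377
Normaliser: 0.041 + 0.0152 + 0.1377 = 0.1939
Responsibility of Segment A: 0.041 / 0.1939 ≈ 0.2114

0.2114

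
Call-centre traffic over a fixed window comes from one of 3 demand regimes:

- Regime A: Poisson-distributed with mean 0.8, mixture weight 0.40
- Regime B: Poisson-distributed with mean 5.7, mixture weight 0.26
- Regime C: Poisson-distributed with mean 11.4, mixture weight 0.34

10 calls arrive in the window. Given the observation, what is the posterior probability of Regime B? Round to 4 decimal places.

0.1825

Posterior ∝ prior × likelihood, so P(k | x) ∝ P(Z=k) f_k(x); normalise over all components.
Evaluate each component's likelihood at the observed value:
  L_A = 1.32954e-08
  L_B = 0.0333816
  L_C = 0.114374
Multiply by the mixture weights:
  P(Z=A)·L_A = 0.40 × 1.32954e-08 = 5.31816e-09
  P(Z=B)·L_B = 0.26 × 0.0333816 = 0.00867921
  P(Z=C)·L_C = 0.34 × 0.114374 = 0.0388873
Marginal: 5.31816e-09 + 0.00867921 + 0.0388873 = 0.0475665
So the posterior for Regime B is 0.00867921 / 0.0475665 ≈ 0.1825.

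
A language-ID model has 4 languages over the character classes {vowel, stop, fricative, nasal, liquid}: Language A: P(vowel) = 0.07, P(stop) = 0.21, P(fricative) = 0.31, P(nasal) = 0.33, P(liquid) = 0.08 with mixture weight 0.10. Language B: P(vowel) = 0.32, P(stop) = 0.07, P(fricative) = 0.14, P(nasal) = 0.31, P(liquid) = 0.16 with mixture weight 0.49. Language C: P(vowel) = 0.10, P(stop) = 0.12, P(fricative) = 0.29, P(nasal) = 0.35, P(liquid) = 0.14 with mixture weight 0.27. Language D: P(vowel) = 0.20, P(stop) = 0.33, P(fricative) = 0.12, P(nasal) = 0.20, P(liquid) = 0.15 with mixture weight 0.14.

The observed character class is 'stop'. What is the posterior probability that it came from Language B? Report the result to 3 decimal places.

0.256

P(component k | x) = P(Z=k)·f_k(x) / marginal(x), where marginal(x) = Σ_j P(Z=j)·f_j(x).
Evaluate each component's likelihood at the observed value:
  L_A = 0.21
  L_B = 0.07
  L_C = 0.12
  L_D = 0.33
Unnormalised posteriors:
  P(Z=A)·L_A = 0.10 × 0.21 = 0.021
  P(Z=B)·L_B = 0.49 × 0.07 = 0.0343
  P(Z=C)·L_C = 0.27 × 0.12 = 0.0324
  P(Z=D)·L_D = 0.14 × 0.33 = 0.0462
Sum: 0.021 + 0.0343 + 0.0324 + 0.0462 = 0.1339
P(Language B | 'stop') = 0.0343 / 0.1339 ≈ 0.256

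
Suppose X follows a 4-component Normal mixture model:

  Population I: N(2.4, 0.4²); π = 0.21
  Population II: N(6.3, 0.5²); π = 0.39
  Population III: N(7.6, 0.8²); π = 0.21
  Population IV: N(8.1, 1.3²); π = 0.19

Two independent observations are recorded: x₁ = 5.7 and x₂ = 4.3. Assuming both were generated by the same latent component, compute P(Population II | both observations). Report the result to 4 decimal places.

0.4682

The responsibility of component k is π_k f_k(x) divided by Σ_j π_j f_j(x).
Since both observations come from the same component, the likelihood for component k is f_k(x₁)·f_k(x₂).
  f_I = [1.65678e-15] × [1.25738e-05] = 2.0832e-20
  f_II = [0.388372] × [0.00026766] = 0.000103952
  f_III = [0.0297149] × [0.000100676] = 2.99156e-06
  f_IV = [0.05583] × [0.00428133] = 0.000239026
Unnormalised posteriors:
  π_I·f_I = 0.21 × 2.0832e-20 = 4.37472e-21
  π_II·f_II = 0.39 × 0.000103952 = 4.05412e-05
  π_III·f_III = 0.21 × 2.99156e-06 = 6.28228e-07
  π_IV·f_IV = 0.19 × 0.000239026 = 4.5415e-05
Sum: 4.37472e-21 + 4.05412e-05 + 6.28228e-07 + 4.5415e-05 = 8.65844e-05
Responsibility of Population II: 4.05412e-05 / 8.65844e-05 ≈ 0.4682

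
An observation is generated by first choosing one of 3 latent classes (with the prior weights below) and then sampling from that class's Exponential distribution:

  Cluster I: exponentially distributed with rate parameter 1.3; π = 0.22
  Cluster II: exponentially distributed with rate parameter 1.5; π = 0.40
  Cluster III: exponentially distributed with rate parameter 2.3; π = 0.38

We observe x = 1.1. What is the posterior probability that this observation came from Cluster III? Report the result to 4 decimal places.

Posterior ∝ prior × likelihood, so P(k | x) ∝ π_k f_k(x); normalise over all components.
Evaluate each component's likelihood at the observed value:
  f_I = 1.3·e^(−1.3·1.1) = 1.3·e^(−1.4300) = 0.311102
  f_II = 1.5·e^(−1.5·1.1) = 1.5·e^(−1.6500) = 0.288075
  f_III = 2.3·e^(−2.3·1.1) = 2.3·e^(−2.5300) = 0.183216
Unnormalised posteriors:
  π_I·f_I = 0.22 × 0.311102 = 0.0684424
  π_II·f_II = 0.40 × 0.288075 = 0.11523
  π_III·f_III = 0.38 × 0.183216 = 0.069622
Normaliser: 0.0684424 + 0.11523 + 0.069622 = 0.253294
P(Cluster III | x) = 0.069622 / 0.253294 ≈ 0.2749

0.2749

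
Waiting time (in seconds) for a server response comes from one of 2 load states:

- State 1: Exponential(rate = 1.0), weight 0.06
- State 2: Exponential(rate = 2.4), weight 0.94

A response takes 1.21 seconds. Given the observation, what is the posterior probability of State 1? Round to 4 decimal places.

Apply Bayes' rule: the posterior for each component is proportional to its prior times its likelihood at x.
Exponential densities:
  f_1 = 0.298197
  f_2 = 0.131529
Prior × likelihood for each component:
  P(Z=1)·f_1 = 0.06 × 0.298197 = 0.0178918
  P(Z=2)·f_2 = 0.94 × 0.131529 = 0.123637
Denominator: 0.0178918 + 0.123637 = 0.141529
So the posterior for State 1 is 0.0178918 / 0.141529 ≈ 0.1264.

0.1264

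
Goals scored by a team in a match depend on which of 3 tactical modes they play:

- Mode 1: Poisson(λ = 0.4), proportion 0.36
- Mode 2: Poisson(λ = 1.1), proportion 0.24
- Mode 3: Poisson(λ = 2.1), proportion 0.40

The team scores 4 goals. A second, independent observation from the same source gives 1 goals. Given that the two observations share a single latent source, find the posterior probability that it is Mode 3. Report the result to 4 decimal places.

0.8463

The responsibility of component k is w_k f_k(x) divided by Σ_j w_j f_j(x).
Since both observations come from the same component, the likelihood for component k is f_k(x₁)·f_k(x₂).
  L_1 = [0.000715008] × [0.268128] = 0.000191714
  L_2 = [0.0203065] × [0.366158] = 0.0074354
  L_3 = [0.099231] × [0.257158] = 0.0255181
Multiply by the mixture weights:
  w_1·L_1 = 0.36 × 0.000191714 = 6.90169e-05
  w_2·L_2 = 0.24 × 0.0074354 = 0.0017845
  w_3·L_3 = 0.40 × 0.0255181 = 0.0102072
Sum: 6.90169e-05 + 0.0017845 + 0.0102072 = 0.0120608
So the posterior for Mode 3 is 0.0102072 / 0.0120608 ≈ 0.8463.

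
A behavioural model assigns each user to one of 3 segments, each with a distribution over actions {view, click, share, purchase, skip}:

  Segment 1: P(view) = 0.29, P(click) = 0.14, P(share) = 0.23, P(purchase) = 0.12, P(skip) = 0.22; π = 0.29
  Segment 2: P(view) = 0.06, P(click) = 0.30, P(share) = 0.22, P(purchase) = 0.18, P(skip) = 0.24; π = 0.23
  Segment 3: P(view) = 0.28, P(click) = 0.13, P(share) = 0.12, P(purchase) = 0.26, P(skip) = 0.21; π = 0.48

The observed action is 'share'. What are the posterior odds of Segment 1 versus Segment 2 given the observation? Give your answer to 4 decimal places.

1.3182

The posterior odds equal the prior odds times the likelihood ratio: (π_i/π_j)·(f_i(x)/f_j(x)).
Component likelihoods at x = 'share':
  f_1 = P(share | comp) = 0.23
  f_2 = P(share | comp) = 0.22
  f_3 = P(share | comp) = 0.12
0.0667 / 0.0506 ≈ 1.3182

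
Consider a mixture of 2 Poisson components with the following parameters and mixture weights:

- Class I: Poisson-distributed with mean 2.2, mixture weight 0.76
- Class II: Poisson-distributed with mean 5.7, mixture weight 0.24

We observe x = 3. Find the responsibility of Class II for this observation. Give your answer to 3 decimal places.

P(component k | x) = π_k·f_k(x) / marginal(x), where marginal(x) = Σ_j π_j·f_j(x).
Component likelihoods at x = 3:
  p_I = e^(−2.2)·2.2^3/3! = 0.196639
  p_II = e^(−5.7)·5.7^3/3! = 0.103275
Multiply by the mixture weights:
  π_I·p_I = 0.76 × 0.196639 = 0.149445
  π_II·p_II = 0.24 × 0.103275 = 0.024786
Marginal: 0.149445 + 0.024786 = 0.174231
Responsibility of Class II: 0.024786 / 0.174231 ≈ 0.142

0.142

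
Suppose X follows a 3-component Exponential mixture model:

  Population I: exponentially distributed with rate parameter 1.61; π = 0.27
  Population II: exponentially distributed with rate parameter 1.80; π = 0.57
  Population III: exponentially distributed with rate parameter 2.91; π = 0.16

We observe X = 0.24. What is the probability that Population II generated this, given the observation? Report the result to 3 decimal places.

Posterior ∝ prior × likelihood, so P(k | x) ∝ π_k f_k(x); normalise over all components.
Component likelihoods at x = 0.24:
  f_I = 1.61·e^(−1.61·0.24) = 1.61·e^(−0.3864) = 1.09399
  f_II = 1.80·e^(−1.80·0.24) = 1.80·e^(−0.4320) = 1.16858
  f_III = 2.91·e^(−2.91·0.24) = 2.91·e^(−0.6984) = 1.44738
Weight by the priors:
  π_I·f_I = 0.27 × 1.09399 = 0.295378
  π_II·f_II = 0.57 × 1.16858 = 0.666089
  π_III·f_III = 0.16 × 1.44738 = 0.23158
Marginal: 0.295378 + 0.666089 + 0.23158 = 1.19305
P(Population II | 0.24) = 0.666089 / 1.19305 ≈ 0.558

0.558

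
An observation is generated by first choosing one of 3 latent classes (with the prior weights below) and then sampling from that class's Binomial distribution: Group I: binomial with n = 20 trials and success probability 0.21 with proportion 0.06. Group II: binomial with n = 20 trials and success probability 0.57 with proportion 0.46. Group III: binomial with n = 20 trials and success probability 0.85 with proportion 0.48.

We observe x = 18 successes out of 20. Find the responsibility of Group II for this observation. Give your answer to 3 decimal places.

0.006

Posterior ∝ prior × likelihood, so P(k | x) ∝ π_k f_k(x); normalise over all components.
Evaluate each component's likelihood at the observed value:
  f_I = C(20,18)·0.21^18·0.79^2 = 190·6.30881e-13·0.6241 = 7.48092e-11
  f_II = C(20,18)·0.57^18·0.43^2 = 190·4.03411e-05·0.1849 = 0.00141722
  f_III = C(20,18)·0.85^18·0.15^2 = 190·0.0536464·0.0225 = 0.229338
Prior × likelihood for each component:
  π_I·f_I = 0.06 × 7.48092e-11 = 4.48855e-12
  π_II·f_II = 0.46 × 0.00141722 = 0.000651922
  π_III·f_III = 0.48 × 0.229338 = 0.110082
Evidence: 4.48855e-12 + 0.000651922 + 0.110082 = 0.110734
P(Group II | the observation) ≈ 0.006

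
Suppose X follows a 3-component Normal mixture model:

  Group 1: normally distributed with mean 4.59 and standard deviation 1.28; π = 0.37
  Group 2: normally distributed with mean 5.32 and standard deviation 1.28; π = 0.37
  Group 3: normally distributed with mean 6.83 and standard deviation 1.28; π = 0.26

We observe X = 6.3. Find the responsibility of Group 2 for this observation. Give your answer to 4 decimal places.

P(component k | x) = π_k·f_k(x) / marginal(x), where marginal(x) = Σ_j π_j·f_j(x).
Evaluate each component's likelihood at the observed value:
  f_1 = 0.127688
  f_2 = 0.232494
  f_3 = 0.286069
Multiply by the mixture weights:
  π_1·f_1 = 0.37 × 0.127688 = 0.0472447
  π_2·f_2 = 0.37 × 0.232494 = 0.0860229
  π_3·f_3 = 0.26 × 0.286069 = 0.0743779
Denominator: 0.0472447 + 0.0860229 + 0.0743779 = 0.207645
P(Group 2 | data) ≈ 0.4143

0.4143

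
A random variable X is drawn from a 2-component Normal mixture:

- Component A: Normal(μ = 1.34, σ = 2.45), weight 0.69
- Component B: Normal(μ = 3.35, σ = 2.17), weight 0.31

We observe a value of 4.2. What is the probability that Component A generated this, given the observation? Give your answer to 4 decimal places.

0.5185

By Bayes' theorem, P(k | x) = P(Z=k) f_k(x) / Σ_j P(Z=j) f_j(x).
Normal densities:
  p_A = (1/(2.45·√(2π)))·exp(−(4.2−1.34)²/(2·2.45²)) = 0.162834·exp(-0.68135) = 0.082383
  p_B = (1/(2.17·√(2π)))·exp(−(4.2−3.35)²/(2·2.17²)) = 0.183844·exp(-0.07672) = 0.170268
Prior × likelihood for each component:
  P(Z=A)·p_A = 0.69 × 0.082383 = 0.0568443
  P(Z=B)·p_B = 0.31 × 0.170268 = 0.0527831
Normaliser: 0.0568443 + 0.0527831 = 0.109627
P(Component A | 4.2) ≈ 0.5185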